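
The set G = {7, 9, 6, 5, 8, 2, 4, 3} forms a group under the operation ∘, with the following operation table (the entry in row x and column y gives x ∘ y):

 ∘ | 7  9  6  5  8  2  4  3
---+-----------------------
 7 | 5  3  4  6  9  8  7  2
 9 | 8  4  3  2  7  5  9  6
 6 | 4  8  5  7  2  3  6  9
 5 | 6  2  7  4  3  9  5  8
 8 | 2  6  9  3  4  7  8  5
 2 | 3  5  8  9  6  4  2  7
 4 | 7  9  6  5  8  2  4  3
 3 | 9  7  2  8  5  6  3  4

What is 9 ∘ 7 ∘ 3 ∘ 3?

8

9 ∘ 7 = 8
8 ∘ 3 = 5
5 ∘ 3 = 8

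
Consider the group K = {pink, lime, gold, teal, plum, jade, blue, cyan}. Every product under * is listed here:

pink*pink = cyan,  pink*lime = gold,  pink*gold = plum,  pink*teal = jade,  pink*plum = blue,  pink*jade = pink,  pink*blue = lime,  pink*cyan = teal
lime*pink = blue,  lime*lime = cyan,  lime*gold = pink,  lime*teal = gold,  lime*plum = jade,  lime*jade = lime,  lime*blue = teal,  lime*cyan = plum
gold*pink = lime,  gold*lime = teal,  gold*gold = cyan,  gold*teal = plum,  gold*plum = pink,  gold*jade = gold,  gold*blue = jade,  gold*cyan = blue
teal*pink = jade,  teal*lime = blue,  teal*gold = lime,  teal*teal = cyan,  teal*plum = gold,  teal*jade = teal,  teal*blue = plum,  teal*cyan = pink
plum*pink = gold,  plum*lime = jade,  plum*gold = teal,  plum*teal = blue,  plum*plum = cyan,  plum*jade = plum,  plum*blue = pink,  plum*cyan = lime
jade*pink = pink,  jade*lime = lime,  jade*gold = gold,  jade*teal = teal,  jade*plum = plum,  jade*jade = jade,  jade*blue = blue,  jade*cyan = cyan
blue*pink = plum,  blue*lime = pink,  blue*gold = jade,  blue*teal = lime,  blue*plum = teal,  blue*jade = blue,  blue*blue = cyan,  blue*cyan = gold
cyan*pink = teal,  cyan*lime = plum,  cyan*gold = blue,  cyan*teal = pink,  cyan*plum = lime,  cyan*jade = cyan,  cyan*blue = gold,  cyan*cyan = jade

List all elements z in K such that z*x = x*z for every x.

An element z is central iff its row equals its column in the table.
For plum: plum*gold = teal ≠ pink = gold*plum, so plum ∉ Z.
Checking each element this way leaves Z(K) = {cyan, jade}.
(Structurally, K here is isomorphic to the quaternion group Q_8.)

{cyan, jade}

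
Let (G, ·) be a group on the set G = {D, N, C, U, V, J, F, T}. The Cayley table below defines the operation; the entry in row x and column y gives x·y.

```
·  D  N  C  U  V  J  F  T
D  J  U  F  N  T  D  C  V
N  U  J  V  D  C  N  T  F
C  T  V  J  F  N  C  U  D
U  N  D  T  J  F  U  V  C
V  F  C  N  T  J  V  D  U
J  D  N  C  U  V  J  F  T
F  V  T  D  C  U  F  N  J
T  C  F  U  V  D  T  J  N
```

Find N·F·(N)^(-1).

The identity is J. In row N, the entry J sits in column N, so N^(-1) = N.
N·F = T
T·N = F

F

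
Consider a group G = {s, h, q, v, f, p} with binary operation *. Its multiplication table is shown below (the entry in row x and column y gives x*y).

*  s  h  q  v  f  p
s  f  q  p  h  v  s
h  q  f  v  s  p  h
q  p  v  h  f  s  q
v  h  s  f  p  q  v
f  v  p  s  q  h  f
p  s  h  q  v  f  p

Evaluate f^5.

h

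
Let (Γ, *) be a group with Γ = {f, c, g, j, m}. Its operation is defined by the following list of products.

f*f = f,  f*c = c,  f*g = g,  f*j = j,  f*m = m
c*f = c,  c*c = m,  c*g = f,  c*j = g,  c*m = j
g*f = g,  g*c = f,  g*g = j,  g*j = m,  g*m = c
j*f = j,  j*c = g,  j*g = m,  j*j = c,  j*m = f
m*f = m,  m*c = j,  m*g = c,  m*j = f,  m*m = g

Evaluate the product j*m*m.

m

j*m = f
f*m = m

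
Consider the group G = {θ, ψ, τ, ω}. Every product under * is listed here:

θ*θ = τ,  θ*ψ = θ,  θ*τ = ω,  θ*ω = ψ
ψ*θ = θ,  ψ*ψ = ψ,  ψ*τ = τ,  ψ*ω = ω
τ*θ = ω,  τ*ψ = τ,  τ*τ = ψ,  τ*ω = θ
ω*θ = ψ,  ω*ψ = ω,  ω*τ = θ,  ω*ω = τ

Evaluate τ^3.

τ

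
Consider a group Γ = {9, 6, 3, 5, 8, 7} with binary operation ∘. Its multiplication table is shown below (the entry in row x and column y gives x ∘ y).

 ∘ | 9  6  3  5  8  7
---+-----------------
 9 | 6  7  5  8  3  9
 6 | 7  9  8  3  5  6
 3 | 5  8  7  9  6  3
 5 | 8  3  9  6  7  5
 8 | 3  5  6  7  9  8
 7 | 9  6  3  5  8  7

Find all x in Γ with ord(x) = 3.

Identity is 7. Compute the order of each non-identity element by repeated multiplication:
  9: 9 → 6 → 7  (order 3)
  6: 6 → 9 → 7  (order 3)
  3: 3 → 7  (order 2)
  5: 5 → 6 → 3 → 9 → 8 → 7  (order 6)
  8: 8 → 9 → 3 → 6 → 5 → 7  (order 6)
Elements of order 3: {6, 9}.

{6, 9}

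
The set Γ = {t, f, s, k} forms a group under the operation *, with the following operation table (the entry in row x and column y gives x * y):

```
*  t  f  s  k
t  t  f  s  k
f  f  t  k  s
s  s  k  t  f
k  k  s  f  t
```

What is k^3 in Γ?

k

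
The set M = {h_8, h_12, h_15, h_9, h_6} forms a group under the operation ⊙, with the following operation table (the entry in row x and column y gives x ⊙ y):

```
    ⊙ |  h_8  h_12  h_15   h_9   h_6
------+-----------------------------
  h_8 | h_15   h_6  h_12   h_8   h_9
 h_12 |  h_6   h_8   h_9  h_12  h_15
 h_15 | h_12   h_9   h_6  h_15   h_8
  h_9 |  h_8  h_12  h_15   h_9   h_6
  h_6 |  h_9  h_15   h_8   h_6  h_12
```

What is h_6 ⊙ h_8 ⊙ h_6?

h_6 ⊙ h_8 = h_9
h_9 ⊙ h_6 = h_6

h_6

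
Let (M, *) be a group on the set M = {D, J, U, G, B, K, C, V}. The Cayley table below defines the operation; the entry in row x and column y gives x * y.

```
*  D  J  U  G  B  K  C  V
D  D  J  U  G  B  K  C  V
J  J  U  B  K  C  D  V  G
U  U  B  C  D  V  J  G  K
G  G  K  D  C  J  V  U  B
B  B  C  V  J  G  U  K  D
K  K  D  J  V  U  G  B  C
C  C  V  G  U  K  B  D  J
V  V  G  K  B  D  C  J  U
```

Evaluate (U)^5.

U^1 = U
U^2 = U * U = C
U^3 = C * U = G
U^4 = G * U = D
U^5 = D * U = U
(Structurally, M here is isomorphic to the cyclic group Z_8.)

U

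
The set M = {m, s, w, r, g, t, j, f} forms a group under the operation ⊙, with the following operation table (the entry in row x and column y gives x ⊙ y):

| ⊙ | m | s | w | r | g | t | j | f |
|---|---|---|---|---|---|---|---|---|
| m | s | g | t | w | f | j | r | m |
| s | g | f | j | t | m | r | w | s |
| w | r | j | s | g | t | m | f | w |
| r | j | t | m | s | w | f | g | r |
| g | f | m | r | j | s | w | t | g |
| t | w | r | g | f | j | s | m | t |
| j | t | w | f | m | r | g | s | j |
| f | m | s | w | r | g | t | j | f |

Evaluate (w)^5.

w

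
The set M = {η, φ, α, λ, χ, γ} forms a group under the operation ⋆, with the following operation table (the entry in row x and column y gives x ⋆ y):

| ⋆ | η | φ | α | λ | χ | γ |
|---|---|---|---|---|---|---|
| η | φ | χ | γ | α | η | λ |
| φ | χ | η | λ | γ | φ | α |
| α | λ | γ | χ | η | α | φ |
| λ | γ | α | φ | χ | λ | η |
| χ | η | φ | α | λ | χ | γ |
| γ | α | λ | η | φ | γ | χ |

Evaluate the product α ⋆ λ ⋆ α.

α ⋆ λ = η
η ⋆ α = γ

γ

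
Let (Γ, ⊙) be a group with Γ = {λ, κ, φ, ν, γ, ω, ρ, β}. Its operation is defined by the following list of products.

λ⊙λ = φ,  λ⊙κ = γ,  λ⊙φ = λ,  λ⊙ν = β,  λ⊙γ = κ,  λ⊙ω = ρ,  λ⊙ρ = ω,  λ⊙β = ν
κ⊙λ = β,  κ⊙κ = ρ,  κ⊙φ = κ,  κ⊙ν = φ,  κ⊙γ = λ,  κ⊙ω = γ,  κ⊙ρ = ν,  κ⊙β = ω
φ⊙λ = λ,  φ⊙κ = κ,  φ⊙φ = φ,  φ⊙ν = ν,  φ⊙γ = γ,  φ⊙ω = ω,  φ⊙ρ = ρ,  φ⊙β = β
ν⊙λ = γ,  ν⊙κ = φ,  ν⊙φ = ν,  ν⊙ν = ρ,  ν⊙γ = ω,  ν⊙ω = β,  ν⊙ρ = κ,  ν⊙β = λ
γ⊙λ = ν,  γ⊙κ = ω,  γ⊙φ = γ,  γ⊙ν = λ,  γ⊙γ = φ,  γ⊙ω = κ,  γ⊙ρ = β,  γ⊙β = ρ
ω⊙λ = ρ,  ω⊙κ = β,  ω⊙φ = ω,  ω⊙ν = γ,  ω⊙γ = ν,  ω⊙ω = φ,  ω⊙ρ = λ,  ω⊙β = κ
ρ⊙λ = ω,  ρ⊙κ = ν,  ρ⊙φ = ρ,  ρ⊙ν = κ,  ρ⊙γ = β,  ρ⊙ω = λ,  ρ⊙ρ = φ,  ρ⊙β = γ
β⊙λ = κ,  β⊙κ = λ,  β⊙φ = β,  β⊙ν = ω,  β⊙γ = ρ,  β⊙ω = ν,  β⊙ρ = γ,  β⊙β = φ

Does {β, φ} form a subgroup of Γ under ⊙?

{β, φ} contains the identity φ.
Checking products: every product of two elements of {β, φ} (read from the table) lies in {β, φ}, so the set is closed.
In a finite group, a nonempty closed subset is a subgroup. So {β, φ} ≤ Γ.

Yes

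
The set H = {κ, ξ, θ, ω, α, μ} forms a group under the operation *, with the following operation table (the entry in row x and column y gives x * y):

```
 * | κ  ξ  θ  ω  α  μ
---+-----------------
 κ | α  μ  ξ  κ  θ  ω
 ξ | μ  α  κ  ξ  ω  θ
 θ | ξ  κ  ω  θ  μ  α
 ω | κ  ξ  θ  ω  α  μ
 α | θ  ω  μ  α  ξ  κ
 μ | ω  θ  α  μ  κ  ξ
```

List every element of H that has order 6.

{κ, μ}

Identity is ω. Compute the order of each non-identity element by repeated multiplication:
  κ: κ → α → θ → ξ → μ → ω  (order 6)
  ξ: ξ → α → ω  (order 3)
  θ: θ → ω  (order 2)
  α: α → ξ → ω  (order 3)
  μ: μ → ξ → θ → α → κ → ω  (order 6)
Elements of order 6: {κ, μ}.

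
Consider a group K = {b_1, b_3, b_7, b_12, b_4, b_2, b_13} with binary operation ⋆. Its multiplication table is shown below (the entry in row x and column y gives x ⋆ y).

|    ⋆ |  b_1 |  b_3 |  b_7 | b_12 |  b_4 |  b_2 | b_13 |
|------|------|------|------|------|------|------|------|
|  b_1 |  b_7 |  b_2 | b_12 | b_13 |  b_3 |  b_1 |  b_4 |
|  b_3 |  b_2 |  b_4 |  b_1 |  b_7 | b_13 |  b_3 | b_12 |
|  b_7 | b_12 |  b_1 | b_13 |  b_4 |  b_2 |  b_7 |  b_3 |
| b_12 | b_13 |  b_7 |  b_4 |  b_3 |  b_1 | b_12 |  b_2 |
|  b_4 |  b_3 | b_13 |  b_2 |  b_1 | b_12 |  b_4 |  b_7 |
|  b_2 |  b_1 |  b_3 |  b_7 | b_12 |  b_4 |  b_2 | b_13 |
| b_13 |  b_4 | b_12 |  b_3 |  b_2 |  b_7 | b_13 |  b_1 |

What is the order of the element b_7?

7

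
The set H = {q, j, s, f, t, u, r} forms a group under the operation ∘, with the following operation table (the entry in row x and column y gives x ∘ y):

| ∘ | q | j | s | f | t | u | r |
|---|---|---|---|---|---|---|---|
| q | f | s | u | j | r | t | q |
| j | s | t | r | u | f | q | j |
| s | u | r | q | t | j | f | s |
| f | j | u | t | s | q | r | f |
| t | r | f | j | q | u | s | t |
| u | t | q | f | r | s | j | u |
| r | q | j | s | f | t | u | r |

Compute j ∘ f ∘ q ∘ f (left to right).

j ∘ f = u
u ∘ q = t
t ∘ f = q

q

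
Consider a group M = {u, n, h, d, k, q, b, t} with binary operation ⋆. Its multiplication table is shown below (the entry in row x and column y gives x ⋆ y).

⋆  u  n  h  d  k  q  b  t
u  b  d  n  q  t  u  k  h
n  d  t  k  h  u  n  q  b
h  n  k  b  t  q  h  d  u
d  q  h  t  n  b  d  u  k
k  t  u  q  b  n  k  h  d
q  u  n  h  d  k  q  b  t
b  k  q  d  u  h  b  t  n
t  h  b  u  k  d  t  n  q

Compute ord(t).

The identity element is q (its row matches the header).
t^1 = t
t^2 = t ⋆ t = q
The first power of t equal to the identity is t^2, so ord(t) = 2.

2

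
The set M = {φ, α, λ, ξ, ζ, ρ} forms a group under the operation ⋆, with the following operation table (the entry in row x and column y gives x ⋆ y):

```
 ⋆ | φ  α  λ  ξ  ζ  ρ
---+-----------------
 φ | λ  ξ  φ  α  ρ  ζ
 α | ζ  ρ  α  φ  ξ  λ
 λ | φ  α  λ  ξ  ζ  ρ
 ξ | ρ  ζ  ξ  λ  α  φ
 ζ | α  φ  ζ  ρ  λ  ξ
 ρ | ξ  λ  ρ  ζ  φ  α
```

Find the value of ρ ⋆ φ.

Read row ρ, column φ: ρ ⋆ φ = ξ.

ξ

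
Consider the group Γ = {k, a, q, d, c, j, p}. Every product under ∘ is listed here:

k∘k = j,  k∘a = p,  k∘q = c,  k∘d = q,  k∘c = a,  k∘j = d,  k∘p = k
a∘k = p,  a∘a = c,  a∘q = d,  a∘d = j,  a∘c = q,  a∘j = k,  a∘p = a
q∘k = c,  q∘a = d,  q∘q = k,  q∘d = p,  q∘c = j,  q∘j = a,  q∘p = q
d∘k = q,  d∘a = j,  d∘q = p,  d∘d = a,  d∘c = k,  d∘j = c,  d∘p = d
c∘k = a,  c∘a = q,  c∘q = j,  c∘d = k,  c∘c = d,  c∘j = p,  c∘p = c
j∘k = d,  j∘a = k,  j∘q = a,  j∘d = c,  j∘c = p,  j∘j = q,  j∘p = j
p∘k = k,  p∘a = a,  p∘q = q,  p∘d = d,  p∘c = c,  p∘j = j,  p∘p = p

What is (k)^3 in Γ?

k^1 = k
k^2 = k ∘ k = j
k^3 = j ∘ k = d

d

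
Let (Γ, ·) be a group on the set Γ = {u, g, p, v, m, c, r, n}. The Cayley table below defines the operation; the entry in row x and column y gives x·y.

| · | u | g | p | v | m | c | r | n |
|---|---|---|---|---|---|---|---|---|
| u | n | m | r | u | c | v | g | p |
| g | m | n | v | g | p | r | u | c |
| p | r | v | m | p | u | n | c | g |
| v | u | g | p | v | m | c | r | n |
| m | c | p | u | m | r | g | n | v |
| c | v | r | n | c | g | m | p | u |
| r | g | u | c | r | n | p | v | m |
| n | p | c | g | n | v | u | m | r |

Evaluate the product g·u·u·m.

g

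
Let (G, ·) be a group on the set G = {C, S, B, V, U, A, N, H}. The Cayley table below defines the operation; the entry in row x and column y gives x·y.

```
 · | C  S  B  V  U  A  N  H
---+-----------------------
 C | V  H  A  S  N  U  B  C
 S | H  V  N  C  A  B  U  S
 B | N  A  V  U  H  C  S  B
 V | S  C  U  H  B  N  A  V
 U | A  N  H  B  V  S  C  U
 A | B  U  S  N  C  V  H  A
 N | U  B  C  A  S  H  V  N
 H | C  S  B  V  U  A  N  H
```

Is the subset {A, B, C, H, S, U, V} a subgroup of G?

No

V·A = N, which is not in {A, B, C, H, S, U, V}.
The subset is not closed under ·, so it is not a subgroup.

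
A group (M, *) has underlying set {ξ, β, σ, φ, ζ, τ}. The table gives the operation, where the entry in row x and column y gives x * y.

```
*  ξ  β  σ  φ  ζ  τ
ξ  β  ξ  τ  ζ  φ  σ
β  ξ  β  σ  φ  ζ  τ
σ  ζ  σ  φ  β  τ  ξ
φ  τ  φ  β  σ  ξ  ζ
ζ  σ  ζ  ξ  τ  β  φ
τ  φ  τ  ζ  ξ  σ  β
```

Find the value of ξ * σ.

τ

Read row ξ, column σ: ξ * σ = τ.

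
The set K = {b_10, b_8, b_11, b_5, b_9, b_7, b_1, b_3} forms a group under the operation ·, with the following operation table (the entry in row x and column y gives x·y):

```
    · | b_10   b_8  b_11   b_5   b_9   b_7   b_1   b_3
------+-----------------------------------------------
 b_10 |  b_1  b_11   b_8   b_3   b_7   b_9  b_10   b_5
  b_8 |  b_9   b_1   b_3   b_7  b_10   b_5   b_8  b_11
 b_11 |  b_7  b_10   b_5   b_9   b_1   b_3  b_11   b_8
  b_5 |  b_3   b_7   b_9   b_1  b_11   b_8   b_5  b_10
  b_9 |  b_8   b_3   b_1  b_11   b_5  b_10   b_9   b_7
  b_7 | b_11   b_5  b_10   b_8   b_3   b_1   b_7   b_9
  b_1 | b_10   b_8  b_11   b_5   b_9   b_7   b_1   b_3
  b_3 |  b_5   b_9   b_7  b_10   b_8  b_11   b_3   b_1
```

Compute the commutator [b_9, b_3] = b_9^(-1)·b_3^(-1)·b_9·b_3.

Identity is b_1; from the table b_9^(-1) = b_11 and b_3^(-1) = b_3.
b_11·b_3 = b_8
b_8·b_9 = b_10
b_10·b_3 = b_5

b_5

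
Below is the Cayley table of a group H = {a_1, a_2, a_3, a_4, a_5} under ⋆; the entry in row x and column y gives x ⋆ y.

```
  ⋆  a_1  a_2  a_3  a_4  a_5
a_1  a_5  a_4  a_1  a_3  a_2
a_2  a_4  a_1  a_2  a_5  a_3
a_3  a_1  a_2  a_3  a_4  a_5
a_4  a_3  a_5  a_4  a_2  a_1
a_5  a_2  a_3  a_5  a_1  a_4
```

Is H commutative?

Check whether the table is symmetric across its main diagonal.
Every entry (row x, col y) equals the entry (row y, col x), so H is abelian.

Yes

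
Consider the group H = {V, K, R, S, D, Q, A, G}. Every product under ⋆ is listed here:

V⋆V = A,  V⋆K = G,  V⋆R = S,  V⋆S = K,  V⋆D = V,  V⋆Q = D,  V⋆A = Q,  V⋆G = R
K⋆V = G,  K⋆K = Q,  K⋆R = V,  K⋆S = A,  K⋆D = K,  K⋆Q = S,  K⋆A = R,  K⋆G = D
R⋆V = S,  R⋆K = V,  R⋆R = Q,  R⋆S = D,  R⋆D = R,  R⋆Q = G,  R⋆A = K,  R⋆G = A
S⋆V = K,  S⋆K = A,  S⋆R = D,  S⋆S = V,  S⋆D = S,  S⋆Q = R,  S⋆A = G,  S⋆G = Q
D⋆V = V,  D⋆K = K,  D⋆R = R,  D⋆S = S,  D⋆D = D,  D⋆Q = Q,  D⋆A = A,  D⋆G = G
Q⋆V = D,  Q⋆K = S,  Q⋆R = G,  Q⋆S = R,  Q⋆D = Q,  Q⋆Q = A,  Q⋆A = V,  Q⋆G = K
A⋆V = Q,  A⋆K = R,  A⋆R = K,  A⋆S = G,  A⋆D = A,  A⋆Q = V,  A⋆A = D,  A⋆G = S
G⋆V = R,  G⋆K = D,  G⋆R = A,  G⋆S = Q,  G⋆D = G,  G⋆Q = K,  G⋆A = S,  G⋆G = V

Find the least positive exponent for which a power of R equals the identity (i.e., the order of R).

8

The identity element is D (its row matches the header).
R^1 = R
R^2 = R ⋆ R = Q
R^3 = Q ⋆ R = G
R^4 = G ⋆ R = A
R^5 = A ⋆ R = K
R^6 = K ⋆ R = V
R^7 = V ⋆ R = S
R^8 = S ⋆ R = D
The first power of R equal to the identity is R^8, so ord(R) = 8.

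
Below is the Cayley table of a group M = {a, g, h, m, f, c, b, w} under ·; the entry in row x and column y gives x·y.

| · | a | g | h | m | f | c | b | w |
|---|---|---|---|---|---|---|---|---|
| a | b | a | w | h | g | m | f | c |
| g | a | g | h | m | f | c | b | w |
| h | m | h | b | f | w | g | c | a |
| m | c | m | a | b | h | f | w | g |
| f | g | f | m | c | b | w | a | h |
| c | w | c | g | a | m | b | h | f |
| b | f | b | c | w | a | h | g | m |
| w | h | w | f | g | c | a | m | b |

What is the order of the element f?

4

The identity element is g (its row matches the header).
f^1 = f
f^2 = f·f = b
f^3 = b·f = a
f^4 = a·f = g
The first power of f equal to the identity is f^4, so ord(f) = 4.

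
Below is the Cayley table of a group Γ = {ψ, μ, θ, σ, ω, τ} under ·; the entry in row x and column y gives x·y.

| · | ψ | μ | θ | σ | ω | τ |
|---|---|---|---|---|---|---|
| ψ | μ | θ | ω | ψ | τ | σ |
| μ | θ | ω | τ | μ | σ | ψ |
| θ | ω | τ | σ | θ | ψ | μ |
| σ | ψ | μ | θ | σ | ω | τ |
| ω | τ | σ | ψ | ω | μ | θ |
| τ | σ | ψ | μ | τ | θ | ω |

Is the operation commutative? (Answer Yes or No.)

Check whether the table is symmetric across its main diagonal.
Every entry (row x, col y) equals the entry (row y, col x), so Γ is abelian.

Yes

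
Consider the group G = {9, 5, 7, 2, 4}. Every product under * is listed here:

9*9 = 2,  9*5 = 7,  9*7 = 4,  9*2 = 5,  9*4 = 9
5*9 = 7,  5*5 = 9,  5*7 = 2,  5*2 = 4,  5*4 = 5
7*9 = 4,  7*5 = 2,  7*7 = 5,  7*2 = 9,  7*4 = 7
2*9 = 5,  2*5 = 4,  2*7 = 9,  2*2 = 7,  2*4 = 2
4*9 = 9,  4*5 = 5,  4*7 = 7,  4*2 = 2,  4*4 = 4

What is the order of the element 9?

The identity element is 4 (its row matches the header).
9^1 = 9
9^2 = 9*9 = 2
9^3 = 2*9 = 5
9^4 = 5*9 = 7
9^5 = 7*9 = 4
The first power of 9 equal to the identity is 9^5, so ord(9) = 5.

5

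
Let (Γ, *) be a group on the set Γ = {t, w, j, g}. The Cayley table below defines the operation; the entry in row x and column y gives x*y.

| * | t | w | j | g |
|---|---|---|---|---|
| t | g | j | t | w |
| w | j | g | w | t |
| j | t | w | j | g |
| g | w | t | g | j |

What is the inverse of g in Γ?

g

First locate the identity: row j matches the header, so j is the identity.
Scan row g for j: g*g = j. Hence g^(-1) = g.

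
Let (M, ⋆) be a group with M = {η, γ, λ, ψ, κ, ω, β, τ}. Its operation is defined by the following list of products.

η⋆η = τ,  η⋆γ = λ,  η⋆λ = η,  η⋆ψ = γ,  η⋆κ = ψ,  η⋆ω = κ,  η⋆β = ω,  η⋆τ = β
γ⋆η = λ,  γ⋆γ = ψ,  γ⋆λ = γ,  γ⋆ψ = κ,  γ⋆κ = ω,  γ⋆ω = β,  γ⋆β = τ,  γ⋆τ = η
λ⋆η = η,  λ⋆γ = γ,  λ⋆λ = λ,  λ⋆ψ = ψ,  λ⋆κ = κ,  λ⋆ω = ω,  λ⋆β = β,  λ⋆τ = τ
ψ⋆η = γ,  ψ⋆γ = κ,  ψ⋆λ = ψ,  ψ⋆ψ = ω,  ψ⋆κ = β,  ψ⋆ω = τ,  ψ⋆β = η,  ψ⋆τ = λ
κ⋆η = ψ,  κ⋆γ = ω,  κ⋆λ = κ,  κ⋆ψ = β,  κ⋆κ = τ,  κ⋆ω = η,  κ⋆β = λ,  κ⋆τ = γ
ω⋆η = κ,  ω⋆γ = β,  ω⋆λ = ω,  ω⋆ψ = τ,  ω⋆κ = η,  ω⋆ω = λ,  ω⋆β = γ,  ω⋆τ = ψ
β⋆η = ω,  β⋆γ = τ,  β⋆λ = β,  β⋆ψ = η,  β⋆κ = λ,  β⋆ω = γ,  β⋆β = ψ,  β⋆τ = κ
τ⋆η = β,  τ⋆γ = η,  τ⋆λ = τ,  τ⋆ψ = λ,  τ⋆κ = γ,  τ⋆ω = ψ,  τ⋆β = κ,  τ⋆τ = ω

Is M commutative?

Yes

Check whether the table is symmetric across its main diagonal.
Every entry (row x, col y) equals the entry (row y, col x), so M is abelian.
(In fact M ≅ the cyclic group Z_8.)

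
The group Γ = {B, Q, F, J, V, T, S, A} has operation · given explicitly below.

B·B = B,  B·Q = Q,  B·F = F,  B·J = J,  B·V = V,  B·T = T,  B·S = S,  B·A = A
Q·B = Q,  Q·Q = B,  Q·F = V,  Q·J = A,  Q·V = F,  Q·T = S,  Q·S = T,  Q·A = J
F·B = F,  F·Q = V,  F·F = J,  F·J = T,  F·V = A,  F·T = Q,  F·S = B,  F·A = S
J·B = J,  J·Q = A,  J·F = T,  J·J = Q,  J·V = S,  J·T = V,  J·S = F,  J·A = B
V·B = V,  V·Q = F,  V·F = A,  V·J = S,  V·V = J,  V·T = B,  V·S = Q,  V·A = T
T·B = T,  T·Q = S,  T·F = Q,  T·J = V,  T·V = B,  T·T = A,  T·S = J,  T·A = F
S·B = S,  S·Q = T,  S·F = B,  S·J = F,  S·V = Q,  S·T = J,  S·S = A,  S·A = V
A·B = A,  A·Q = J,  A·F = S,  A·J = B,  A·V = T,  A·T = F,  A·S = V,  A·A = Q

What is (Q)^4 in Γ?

B

Q^1 = Q
Q^2 = Q·Q = B
Q^3 = B·Q = Q
Q^4 = Q·Q = B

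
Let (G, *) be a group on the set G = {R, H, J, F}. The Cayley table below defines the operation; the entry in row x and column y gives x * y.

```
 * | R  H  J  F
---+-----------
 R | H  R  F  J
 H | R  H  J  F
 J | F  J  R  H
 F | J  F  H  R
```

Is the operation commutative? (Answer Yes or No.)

Check whether the table is symmetric across its main diagonal.
Every entry (row x, col y) equals the entry (row y, col x), so G is abelian.

Yes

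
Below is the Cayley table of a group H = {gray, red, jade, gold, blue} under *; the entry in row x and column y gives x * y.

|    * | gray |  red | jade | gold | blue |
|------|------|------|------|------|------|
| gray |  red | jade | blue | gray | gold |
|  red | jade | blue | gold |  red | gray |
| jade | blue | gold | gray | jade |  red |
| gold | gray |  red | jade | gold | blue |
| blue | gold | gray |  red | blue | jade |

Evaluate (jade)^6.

jade^1 = jade
jade^2 = jade * jade = gray
jade^3 = gray * jade = blue
jade^4 = blue * jade = red
jade^5 = red * jade = gold
jade^6 = gold * jade = jade

jade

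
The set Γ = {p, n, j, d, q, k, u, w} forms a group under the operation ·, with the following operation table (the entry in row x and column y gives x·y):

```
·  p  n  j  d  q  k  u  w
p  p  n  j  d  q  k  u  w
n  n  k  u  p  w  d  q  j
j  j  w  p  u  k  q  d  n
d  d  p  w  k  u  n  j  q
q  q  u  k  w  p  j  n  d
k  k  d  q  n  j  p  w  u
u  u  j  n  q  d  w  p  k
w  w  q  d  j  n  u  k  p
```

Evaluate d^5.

d^1 = d
d^2 = d·d = k
d^3 = k·d = n
d^4 = n·d = p
d^5 = p·d = d
(Structurally, Γ here is isomorphic to the dihedral group D_4.)

d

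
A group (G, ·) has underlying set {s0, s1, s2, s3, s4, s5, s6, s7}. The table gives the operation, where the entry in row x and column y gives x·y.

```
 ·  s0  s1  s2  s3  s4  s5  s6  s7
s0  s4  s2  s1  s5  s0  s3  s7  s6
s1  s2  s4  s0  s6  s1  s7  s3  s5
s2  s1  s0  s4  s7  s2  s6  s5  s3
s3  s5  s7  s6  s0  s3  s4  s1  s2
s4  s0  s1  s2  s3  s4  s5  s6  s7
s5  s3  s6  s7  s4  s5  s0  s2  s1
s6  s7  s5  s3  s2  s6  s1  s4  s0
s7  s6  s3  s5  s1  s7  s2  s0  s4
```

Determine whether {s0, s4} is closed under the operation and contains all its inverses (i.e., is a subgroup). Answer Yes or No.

{s0, s4} contains the identity s4.
Checking products: every product of two elements of {s0, s4} (read from the table) lies in {s0, s4}, so the set is closed.
In a finite group, a nonempty closed subset is a subgroup. So {s0, s4} ≤ G.

Yes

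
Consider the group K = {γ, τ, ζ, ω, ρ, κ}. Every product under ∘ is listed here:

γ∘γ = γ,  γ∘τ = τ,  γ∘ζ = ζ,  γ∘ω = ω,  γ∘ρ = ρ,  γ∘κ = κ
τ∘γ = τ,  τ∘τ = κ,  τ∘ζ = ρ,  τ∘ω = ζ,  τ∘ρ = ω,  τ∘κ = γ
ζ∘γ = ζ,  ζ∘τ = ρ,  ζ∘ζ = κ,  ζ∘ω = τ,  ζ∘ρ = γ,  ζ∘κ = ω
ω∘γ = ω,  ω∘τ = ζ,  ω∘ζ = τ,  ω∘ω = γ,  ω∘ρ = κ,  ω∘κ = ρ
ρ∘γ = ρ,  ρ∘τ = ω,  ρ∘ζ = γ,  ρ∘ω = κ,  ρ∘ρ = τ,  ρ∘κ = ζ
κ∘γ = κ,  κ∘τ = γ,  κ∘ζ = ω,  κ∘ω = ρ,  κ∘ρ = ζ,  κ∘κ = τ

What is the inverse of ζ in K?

First locate the identity: row γ matches the header, so γ is the identity.
Scan row ζ for γ: ζ ∘ ρ = γ. Hence ζ^(-1) = ρ.
(Structurally, K here is isomorphic to the cyclic group Z_6.)

ρ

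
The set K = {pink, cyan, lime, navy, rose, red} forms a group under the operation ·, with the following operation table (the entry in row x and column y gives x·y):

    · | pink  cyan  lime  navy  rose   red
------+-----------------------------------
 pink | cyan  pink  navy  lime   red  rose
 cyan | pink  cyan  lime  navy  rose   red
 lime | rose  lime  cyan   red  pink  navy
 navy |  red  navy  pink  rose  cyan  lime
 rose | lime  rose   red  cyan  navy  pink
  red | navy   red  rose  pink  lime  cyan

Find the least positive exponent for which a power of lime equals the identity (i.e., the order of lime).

2

The identity element is cyan (its row matches the header).
lime^1 = lime
lime^2 = lime·lime = cyan
The first power of lime equal to the identity is lime^2, so ord(lime) = 2.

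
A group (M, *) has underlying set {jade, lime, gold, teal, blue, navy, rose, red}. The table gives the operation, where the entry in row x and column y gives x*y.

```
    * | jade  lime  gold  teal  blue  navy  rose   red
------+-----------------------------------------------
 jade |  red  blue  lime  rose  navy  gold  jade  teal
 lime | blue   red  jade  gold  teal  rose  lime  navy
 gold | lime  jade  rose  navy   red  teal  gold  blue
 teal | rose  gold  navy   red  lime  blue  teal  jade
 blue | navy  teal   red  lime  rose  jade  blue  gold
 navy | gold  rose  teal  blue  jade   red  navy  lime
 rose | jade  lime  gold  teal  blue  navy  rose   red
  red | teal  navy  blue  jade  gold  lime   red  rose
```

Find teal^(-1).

jade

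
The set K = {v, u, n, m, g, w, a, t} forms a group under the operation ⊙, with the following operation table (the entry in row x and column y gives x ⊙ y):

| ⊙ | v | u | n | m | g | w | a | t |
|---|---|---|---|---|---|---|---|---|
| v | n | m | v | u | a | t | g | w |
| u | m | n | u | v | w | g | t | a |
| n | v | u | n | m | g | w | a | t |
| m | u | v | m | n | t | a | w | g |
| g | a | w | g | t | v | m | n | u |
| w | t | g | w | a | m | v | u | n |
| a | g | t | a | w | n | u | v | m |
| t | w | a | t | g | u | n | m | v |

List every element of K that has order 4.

{a, g, t, w}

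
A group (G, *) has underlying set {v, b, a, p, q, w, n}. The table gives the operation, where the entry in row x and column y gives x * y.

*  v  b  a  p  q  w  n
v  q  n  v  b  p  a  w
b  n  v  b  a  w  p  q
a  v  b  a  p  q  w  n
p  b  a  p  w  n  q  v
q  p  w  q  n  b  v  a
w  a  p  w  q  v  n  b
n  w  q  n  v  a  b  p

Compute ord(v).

The identity element is a (its row matches the header).
v^1 = v
v^2 = v * v = q
v^3 = q * v = p
v^4 = p * v = b
v^5 = b * v = n
v^6 = n * v = w
v^7 = w * v = a
The first power of v equal to the identity is v^7, so ord(v) = 7.
(Structurally, G here is isomorphic to the cyclic group Z_7.)

7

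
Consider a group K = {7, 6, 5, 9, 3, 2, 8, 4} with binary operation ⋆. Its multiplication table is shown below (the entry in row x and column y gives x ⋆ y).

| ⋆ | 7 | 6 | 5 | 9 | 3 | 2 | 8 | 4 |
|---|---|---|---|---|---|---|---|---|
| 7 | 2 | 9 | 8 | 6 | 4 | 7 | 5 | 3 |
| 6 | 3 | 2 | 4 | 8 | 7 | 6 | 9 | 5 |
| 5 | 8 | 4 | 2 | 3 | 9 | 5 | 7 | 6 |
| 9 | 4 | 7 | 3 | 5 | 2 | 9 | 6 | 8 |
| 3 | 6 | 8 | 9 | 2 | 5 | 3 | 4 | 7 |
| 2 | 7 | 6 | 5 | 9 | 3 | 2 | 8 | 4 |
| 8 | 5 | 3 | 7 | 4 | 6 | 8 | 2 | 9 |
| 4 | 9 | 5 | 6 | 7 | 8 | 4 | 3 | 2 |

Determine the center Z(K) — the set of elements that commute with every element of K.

An element z is central iff its row equals its column in the table.
For 7: 7 ⋆ 9 = 6 ≠ 4 = 9 ⋆ 7, so 7 ∉ Z.
Checking each element this way leaves Z(K) = {2, 5}.

{2, 5}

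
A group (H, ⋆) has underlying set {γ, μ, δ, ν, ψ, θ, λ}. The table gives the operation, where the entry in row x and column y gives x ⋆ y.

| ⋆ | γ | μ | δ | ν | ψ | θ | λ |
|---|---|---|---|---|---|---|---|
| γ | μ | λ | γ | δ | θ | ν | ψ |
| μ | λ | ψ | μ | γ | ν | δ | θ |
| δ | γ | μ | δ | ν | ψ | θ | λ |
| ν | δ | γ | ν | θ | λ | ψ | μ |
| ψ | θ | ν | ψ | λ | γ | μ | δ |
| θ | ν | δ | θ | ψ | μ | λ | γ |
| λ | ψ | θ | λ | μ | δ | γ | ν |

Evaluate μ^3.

μ^1 = μ
μ^2 = μ ⋆ μ = ψ
μ^3 = ψ ⋆ μ = ν
(Structurally, H here is isomorphic to the cyclic group Z_7.)

ν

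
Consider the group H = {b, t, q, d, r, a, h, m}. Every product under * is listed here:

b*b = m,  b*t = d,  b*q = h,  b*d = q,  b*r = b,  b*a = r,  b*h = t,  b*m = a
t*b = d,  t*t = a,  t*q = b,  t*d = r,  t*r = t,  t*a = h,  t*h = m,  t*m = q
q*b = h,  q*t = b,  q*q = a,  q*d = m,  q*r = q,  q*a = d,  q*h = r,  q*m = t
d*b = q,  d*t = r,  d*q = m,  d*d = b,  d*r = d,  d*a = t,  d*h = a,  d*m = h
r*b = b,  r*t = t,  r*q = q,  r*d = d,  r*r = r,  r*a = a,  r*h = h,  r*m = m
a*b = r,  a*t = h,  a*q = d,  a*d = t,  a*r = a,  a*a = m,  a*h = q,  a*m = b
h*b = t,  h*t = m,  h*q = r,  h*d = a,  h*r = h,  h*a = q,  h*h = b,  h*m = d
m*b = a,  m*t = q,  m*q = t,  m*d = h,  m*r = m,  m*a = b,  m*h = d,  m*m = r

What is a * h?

Read row a, column h: a * h = q.

q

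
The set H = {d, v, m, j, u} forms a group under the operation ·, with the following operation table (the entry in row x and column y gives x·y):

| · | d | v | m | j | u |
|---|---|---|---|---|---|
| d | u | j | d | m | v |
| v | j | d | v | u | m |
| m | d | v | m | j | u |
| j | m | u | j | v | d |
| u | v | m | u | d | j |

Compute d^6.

d

d^1 = d
d^2 = d·d = u
d^3 = u·d = v
d^4 = v·d = j
d^5 = j·d = m
d^6 = m·d = d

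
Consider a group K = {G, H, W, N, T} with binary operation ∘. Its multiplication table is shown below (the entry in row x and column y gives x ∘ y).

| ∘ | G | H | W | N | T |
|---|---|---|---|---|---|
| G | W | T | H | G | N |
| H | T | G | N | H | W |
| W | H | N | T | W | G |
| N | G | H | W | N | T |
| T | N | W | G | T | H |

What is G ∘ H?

Read row G, column H: G ∘ H = T.

T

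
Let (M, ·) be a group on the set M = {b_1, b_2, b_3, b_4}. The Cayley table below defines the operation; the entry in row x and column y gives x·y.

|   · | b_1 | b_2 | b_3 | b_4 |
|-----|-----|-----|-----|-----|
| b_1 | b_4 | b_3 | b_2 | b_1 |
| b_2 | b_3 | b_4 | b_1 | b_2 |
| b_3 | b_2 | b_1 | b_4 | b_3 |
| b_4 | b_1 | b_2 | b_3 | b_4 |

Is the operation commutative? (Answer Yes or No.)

Yes

Check whether the table is symmetric across its main diagonal.
Every entry (row x, col y) equals the entry (row y, col x), so M is abelian.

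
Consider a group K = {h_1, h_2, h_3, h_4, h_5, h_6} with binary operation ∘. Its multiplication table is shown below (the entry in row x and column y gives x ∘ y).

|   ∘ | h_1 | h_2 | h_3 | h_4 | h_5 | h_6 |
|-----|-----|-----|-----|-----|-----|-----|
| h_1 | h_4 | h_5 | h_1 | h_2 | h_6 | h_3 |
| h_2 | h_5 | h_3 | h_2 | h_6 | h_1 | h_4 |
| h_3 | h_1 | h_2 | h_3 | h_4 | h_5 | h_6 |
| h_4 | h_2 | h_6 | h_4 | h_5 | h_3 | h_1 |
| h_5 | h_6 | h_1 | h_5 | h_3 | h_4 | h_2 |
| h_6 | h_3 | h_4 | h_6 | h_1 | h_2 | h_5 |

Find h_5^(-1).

First locate the identity: row h_3 matches the header, so h_3 is the identity.
Scan row h_5 for h_3: h_5 ∘ h_4 = h_3. Hence h_5^(-1) = h_4.

h_4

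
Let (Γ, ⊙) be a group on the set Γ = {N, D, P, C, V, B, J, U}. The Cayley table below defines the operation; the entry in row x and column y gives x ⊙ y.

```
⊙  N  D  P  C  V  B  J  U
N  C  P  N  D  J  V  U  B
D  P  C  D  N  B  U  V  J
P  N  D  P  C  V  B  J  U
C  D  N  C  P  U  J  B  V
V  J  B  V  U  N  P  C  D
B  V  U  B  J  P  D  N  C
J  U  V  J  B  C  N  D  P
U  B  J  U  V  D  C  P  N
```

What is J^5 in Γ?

B

J^1 = J
J^2 = J ⊙ J = D
J^3 = D ⊙ J = V
J^4 = V ⊙ J = C
J^5 = C ⊙ J = B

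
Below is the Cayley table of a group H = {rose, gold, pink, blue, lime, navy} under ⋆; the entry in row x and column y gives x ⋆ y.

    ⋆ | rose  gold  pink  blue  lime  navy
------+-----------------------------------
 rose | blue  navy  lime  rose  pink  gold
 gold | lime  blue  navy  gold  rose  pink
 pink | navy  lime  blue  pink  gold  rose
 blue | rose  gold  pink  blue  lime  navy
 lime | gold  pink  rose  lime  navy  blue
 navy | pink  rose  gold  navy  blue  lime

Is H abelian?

No

navy ⋆ rose = pink but rose ⋆ navy = gold.
Since navy and rose do not commute, H is not abelian.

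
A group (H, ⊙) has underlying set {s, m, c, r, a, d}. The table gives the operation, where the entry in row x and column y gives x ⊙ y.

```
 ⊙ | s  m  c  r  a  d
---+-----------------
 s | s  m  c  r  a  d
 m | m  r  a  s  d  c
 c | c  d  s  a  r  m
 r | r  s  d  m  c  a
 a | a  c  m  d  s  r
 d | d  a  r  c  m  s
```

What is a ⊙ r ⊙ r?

c

a ⊙ r = d
d ⊙ r = c
(Structurally, H here is isomorphic to the symmetric group S_3.)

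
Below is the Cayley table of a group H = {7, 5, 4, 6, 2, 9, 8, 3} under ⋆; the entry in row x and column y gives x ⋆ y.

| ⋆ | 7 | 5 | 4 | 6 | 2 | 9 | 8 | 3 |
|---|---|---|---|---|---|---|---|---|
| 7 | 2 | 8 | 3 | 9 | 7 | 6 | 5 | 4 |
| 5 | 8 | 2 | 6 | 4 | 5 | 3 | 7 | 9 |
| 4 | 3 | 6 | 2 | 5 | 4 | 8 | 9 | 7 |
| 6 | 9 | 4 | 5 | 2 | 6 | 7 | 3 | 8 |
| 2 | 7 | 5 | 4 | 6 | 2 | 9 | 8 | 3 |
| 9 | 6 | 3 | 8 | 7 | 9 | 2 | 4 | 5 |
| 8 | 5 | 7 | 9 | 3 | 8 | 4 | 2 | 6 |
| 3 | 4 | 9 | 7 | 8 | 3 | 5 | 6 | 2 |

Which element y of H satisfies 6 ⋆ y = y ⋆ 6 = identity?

First locate the identity: row 2 matches the header, so 2 is the identity.
Scan row 6 for 2: 6 ⋆ 6 = 2. Hence 6^(-1) = 6.
(Structurally, H here is isomorphic to the elementary abelian group (Z_2)^3.)

6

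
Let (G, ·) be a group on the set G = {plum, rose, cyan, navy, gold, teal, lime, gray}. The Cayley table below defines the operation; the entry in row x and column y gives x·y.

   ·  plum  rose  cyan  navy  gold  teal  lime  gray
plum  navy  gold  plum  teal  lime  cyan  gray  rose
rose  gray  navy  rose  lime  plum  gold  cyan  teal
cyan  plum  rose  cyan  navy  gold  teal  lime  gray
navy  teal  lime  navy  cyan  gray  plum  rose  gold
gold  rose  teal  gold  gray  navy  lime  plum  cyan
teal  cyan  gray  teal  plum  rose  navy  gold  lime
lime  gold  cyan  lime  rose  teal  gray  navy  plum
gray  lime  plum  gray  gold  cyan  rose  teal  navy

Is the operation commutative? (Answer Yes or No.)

No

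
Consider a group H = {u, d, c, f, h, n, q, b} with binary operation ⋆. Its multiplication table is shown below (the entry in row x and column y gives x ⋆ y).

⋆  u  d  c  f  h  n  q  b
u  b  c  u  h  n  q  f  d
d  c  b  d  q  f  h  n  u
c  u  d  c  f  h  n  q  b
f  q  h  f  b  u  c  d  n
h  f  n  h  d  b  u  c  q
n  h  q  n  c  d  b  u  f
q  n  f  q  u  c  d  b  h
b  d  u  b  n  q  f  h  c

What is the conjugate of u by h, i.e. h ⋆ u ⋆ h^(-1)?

d

The identity is c. In row h, the entry c sits in column q, so h^(-1) = q.
h ⋆ u = f
f ⋆ q = d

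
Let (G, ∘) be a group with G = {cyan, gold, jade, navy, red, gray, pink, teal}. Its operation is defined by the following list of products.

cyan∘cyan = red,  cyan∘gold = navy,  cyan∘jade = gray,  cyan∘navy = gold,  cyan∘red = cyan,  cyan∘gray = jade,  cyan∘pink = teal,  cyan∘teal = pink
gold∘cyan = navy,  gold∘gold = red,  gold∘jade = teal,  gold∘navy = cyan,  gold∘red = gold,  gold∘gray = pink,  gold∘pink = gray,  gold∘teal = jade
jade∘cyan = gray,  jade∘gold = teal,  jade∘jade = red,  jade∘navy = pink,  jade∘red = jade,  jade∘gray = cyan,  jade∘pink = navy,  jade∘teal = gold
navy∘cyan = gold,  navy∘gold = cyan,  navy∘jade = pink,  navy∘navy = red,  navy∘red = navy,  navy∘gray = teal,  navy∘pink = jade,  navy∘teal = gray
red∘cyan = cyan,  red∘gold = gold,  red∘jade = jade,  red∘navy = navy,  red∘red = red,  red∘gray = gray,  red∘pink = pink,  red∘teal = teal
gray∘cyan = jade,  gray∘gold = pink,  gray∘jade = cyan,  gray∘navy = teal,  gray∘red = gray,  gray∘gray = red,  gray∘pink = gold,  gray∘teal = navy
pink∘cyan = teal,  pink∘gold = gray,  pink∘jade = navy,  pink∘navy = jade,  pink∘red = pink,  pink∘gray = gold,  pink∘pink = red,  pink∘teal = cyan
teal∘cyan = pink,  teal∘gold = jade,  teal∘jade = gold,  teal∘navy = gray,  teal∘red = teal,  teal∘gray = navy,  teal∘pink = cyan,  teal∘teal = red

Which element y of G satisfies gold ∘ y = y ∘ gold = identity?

First locate the identity: row red matches the header, so red is the identity.
Scan row gold for red: gold ∘ gold = red. Hence gold^(-1) = gold.

gold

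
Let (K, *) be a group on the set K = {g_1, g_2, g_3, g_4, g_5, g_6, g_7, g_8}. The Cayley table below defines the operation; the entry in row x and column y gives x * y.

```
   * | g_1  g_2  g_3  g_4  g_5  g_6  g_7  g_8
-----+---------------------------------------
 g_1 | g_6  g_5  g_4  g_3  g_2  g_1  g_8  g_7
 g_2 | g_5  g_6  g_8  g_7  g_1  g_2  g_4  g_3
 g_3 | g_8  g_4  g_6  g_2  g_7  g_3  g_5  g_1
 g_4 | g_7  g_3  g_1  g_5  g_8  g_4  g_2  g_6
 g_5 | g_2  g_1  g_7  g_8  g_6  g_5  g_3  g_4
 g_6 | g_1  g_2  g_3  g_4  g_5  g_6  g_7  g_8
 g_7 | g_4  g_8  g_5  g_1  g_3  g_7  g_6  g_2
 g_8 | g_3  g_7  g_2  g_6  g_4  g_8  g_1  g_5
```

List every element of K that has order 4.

{g_4, g_8}

Identity is g_6. Compute the order of each non-identity element by repeated multiplication:
  g_1: g_1 → g_6  (order 2)
  g_2: g_2 → g_6  (order 2)
  g_3: g_3 → g_6  (order 2)
  g_4: g_4 → g_5 → g_8 → g_6  (order 4)
  g_5: g_5 → g_6  (order 2)
  g_7: g_7 → g_6  (order 2)
  g_8: g_8 → g_5 → g_4 → g_6  (order 4)
Elements of order 4: {g_4, g_8}.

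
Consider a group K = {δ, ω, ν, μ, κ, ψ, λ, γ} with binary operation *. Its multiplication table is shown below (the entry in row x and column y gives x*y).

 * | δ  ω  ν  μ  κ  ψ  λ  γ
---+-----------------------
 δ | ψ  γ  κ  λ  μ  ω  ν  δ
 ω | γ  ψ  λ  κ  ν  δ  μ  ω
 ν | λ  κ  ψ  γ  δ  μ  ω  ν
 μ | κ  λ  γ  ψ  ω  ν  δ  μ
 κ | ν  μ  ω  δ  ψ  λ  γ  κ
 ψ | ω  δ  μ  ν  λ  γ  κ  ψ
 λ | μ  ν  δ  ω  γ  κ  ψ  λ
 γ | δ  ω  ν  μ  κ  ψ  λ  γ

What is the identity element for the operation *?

γ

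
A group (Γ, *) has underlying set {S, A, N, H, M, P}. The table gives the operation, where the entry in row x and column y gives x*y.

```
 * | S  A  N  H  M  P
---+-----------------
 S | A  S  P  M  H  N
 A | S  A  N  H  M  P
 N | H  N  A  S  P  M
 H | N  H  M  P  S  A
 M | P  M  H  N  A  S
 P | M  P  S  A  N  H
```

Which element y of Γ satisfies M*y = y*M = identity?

First locate the identity: row A matches the header, so A is the identity.
Scan row M for A: M*M = A. Hence M^(-1) = M.

M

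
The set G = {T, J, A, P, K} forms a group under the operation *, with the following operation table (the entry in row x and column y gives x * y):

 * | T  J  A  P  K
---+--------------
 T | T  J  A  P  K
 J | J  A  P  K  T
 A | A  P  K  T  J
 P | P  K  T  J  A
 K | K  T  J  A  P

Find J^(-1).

K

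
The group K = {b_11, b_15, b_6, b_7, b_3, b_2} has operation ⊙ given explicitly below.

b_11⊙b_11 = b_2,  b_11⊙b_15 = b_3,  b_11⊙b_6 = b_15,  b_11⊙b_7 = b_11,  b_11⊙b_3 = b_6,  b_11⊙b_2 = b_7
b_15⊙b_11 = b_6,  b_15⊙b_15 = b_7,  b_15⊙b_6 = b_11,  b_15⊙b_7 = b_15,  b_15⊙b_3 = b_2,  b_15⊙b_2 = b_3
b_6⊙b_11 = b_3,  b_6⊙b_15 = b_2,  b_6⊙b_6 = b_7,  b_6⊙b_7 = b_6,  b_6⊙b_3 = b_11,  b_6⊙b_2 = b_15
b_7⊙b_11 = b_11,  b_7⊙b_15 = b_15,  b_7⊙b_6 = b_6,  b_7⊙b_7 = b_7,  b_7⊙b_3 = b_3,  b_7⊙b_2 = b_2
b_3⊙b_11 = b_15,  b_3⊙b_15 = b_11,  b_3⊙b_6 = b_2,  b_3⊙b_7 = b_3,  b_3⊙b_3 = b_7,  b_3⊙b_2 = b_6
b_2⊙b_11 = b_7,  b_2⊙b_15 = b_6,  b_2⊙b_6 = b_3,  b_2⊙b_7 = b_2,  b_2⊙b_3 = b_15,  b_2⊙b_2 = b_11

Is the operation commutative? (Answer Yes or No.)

No

b_2 ⊙ b_3 = b_15 but b_3 ⊙ b_2 = b_6.
Since b_2 and b_3 do not commute, K is not abelian.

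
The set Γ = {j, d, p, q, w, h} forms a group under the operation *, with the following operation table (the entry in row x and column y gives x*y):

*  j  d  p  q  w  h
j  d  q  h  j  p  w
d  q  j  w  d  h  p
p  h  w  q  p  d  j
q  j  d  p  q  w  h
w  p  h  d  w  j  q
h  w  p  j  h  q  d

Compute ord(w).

The identity element is q (its row matches the header).
w^1 = w
w^2 = w*w = j
w^3 = j*w = p
w^4 = p*w = d
w^5 = d*w = h
w^6 = h*w = q
The first power of w equal to the identity is w^6, so ord(w) = 6.

6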